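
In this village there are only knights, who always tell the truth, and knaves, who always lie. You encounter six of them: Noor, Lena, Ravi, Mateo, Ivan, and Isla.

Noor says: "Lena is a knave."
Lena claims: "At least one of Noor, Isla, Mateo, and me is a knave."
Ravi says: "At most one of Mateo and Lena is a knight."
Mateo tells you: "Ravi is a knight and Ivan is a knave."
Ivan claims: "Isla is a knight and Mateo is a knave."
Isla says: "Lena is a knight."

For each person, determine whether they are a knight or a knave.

Consider Noor. Suppose Noor is a knight.
Then no assignment of the remaining roles makes every statement match its speaker's type — contradiction.
So Noor is a knave.
With that fixed, Lena's statement is true, so Lena is a knight.
With that fixed, Isla's statement is true, so Isla is a knight.
Consider Ravi. Suppose Ravi is a knave.
Then no assignment of the remaining roles makes every statement match its speaker's type — contradiction.
So Ravi is a knight.
Consider Mateo. Suppose Mateo is a knight.
Then Ravi's statement comes out false, contradicting Ravi being a knight.
So Mateo is a knave.
With that fixed, Ivan's statement is true, so Ivan is a knight.

Noor: knave, Lena: knight, Ravi: knight, Mateo: knave, Ivan: knight, Isla: knight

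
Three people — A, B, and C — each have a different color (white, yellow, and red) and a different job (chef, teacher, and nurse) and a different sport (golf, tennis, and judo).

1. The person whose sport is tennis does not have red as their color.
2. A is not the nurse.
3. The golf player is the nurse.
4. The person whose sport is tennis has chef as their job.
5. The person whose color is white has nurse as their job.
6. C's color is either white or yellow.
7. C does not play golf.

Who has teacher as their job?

A

With clues 1–6, C is impossible for the one with job teacher.
With clues 1–7, B is impossible for the one with job teacher.
That leaves A.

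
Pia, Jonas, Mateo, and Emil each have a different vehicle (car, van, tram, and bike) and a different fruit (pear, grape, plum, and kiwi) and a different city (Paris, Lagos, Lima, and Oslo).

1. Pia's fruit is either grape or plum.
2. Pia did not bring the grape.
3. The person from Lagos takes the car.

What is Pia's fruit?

plum

Clue 1 rules out kiwi and pear for Pia's fruit.
With clues 1–2, grape is impossible for Pia's fruit.
That leaves plum.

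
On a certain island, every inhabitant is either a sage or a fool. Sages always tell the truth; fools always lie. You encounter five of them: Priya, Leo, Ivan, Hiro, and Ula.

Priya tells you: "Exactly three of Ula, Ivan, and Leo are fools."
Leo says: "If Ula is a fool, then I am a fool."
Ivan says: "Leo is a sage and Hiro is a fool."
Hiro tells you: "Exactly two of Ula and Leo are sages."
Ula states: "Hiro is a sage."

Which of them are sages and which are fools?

Priya: fool, Leo: sage, Ivan: fool, Hiro: sage, Ula: sage

Consider Priya. Suppose Priya is a sage.
Then no assignment of the remaining roles makes every statement match its speaker's type — contradiction.
So Priya is a fool.
Consider Leo. Suppose Leo is a fool.
Then Leo's own statement would have to be false, but it can't be — contradiction.
So Leo is a sage.
Consider Ivan. Suppose Ivan is a sage.
Then no assignment of the remaining roles makes every statement match its speaker's type — contradiction.
So Ivan is a fool.
Consider Hiro. Suppose Hiro is a fool.
Then Ivan's statement comes out true, contradicting Ivan being a fool.
So Hiro is a sage.
With that fixed, Ula's statement is true, so Ula is a sage.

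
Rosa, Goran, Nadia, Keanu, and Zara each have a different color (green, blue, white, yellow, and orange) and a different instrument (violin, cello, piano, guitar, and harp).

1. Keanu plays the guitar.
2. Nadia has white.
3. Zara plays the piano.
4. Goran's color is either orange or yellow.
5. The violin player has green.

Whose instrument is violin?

Rosa

Clue 1 rules out Keanu for the one with instrument violin.
With clues 1–3, Zara is impossible for the one with instrument violin.
With clues 1–5, Goran and Nadia are impossible for the one with instrument violin.
That leaves Rosa.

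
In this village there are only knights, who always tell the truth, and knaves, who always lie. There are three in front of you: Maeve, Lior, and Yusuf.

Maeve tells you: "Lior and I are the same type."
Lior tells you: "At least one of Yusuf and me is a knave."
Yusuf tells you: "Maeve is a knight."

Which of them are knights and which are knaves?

Maeve: knave, Lior: knight, Yusuf: knave

Consider Maeve. Suppose Maeve is a knight.
Then no assignment of the remaining roles makes every statement match its speaker's type — contradiction.
So Maeve is a knave.
With that fixed, Yusuf's statement is false, so Yusuf is a knave.
With that fixed, Lior's statement is true, so Lior is a knight.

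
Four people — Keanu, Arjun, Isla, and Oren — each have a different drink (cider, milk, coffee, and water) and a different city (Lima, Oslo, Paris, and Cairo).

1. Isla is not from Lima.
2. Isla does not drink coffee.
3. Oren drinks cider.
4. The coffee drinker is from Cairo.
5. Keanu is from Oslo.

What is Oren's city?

Lima

With clues 1–4, Cairo is impossible for Oren's city.
With clues 1–5, Oslo and Paris are impossible for Oren's city.
That leaves Lima.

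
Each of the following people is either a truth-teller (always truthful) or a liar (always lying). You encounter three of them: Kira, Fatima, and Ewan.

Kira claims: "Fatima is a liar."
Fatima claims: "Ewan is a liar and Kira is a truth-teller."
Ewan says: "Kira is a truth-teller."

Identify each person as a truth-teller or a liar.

Kira: truth-teller, Fatima: liar, Ewan: truth-teller

Consider Kira. Suppose Kira is a liar.
Then no assignment of the remaining roles makes every statement match its speaker's type — contradiction.
So Kira is a truth-teller.
With that fixed, Ewan's statement is true, so Ewan is a truth-teller.
With that fixed, Fatima's statement is false, so Fatima is a liar.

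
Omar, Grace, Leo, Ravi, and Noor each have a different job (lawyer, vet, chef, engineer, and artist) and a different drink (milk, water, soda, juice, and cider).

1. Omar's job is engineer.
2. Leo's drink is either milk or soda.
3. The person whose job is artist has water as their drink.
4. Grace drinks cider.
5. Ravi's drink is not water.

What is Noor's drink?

water

With clues 1–4, cider is impossible for Noor's drink.
With clues 1–5, juice, milk, and soda are impossible for Noor's drink.
That leaves water.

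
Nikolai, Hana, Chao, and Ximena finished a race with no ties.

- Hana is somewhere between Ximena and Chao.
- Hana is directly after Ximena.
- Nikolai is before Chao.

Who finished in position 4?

With clue 1, Hana is ruled out for place 4.
With clues 1–2, Ximena is ruled out for place 4.
With clues 1–3, Nikolai is ruled out for place 4.
So place 4 is Chao.

Chao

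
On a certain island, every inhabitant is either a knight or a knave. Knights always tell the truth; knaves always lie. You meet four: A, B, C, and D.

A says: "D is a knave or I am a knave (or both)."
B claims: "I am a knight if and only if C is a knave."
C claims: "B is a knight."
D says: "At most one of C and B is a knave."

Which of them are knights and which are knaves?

Consider A. Suppose A is a knave.
Then A's own statement would have to be false, but it can't be — contradiction.
So A is a knight.
Consider B. Suppose B is a knight.
Then no assignment of the remaining roles makes every statement match its speaker's type — contradiction.
So B is a knave.
With that fixed, C's statement is false, so C is a knave.
With that fixed, D's statement is false, so D is a knave.

A: knight, B: knave, C: knave, D: knave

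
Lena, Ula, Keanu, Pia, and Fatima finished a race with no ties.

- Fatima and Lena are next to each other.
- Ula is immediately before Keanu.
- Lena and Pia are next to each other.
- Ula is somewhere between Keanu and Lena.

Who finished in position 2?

With clues 1–2, Pia is ruled out for place 2.
With clues 1–3, Fatima and Ula are ruled out for place 2.
With clues 1–4, Keanu is ruled out for place 2.
So place 2 is Lena.

Lena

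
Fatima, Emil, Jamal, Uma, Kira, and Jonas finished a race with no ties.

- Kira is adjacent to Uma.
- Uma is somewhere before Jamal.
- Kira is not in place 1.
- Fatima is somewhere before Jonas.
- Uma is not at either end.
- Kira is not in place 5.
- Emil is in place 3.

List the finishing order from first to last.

Fatima, Jonas, Emil, Kira, Uma, Jamal

From clues 1–2: Jamal is in {3,4,5,6}.
From clues 1–5: Jamal is in {4,5,6}.
From clues 1–7: Fatima → place 1, Jonas → place 2, Emil → place 3, Kira → place 4, Uma → place 5, Jamal → place 6.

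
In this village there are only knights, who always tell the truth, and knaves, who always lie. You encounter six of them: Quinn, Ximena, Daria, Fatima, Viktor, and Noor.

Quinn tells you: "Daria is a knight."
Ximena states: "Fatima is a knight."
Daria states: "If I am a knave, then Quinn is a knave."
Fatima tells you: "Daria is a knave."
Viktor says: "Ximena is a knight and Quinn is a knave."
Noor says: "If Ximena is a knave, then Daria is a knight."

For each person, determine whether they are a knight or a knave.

Consider Quinn. Suppose Quinn is a knave.
Then no assignment of the remaining roles makes every statement match its speaker's type — contradiction.
So Quinn is a knight.
With that fixed, Viktor's statement is false, so Viktor is a knave.
Consider Ximena. Suppose Ximena is a knight.
Then no assignment of the remaining roles makes every statement match its speaker's type — contradiction.
So Ximena is a knave.
Consider Daria. Suppose Daria is a knave.
Then Quinn's statement comes out false, contradicting Quinn being a knight.
So Daria is a knight.
With that fixed, Fatima's statement is false, so Fatima is a knave.
With that fixed, Noor's statement is true, so Noor is a knight.

Quinn: knight, Ximena: knave, Daria: knight, Fatima: knave, Viktor: knave, Noor: knight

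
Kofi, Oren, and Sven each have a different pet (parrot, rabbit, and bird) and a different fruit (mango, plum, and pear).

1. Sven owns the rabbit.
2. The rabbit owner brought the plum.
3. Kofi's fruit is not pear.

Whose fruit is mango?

Kofi

With clues 1–2, Sven is impossible for the one with fruit mango.
With clues 1–3, Oren is impossible for the one with fruit mango.
That leaves Kofi.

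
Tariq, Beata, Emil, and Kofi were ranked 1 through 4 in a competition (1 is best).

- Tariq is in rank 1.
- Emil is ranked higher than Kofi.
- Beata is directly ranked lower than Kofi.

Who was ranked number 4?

Beata

With clue 1, Tariq is ruled out for rank 4.
With clues 1–2, Emil is ruled out for rank 4.
With clues 1–3, Kofi is ruled out for rank 4.
So rank 4 is Beata.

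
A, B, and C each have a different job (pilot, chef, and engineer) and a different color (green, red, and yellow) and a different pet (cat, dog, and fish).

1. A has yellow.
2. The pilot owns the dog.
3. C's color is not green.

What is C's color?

red

Clue 1 rules out yellow for C's color.
With clues 1–3, green is impossible for C's color.
That leaves red.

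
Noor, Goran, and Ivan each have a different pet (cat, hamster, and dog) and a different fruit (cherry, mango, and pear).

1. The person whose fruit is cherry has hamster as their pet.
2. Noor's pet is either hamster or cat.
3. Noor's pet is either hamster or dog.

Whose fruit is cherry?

With clues 1–3, Goran and Ivan are impossible for the one with fruit cherry.
That leaves Noor.

Noor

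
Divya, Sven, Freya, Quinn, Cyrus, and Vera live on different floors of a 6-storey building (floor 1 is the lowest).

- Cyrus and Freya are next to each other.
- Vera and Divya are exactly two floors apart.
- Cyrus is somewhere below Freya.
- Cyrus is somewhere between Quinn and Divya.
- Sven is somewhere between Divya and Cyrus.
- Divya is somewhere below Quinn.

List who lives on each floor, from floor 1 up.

From clues 1–3: Freya is in {2,3,5,6}.
From clues 1–4: Sven is in {2,5}.
From clues 1–5: Divya is in {1,6}.
From clues 1–6: Divya → floor 1, Sven → floor 2, Vera → floor 3, Cyrus → floor 4, Freya → floor 5, Quinn → floor 6.

Divya, Sven, Vera, Cyrus, Freya, Quinn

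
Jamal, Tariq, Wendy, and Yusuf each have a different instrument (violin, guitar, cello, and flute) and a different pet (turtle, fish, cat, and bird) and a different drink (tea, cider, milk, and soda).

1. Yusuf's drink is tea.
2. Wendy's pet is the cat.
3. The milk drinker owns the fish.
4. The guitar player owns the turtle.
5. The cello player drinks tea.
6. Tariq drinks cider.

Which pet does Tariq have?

turtle

With clues 1–2, cat is impossible for Tariq's pet.
With clues 1–5, bird is impossible for Tariq's pet.
With clues 1–6, fish is impossible for Tariq's pet.
That leaves turtle.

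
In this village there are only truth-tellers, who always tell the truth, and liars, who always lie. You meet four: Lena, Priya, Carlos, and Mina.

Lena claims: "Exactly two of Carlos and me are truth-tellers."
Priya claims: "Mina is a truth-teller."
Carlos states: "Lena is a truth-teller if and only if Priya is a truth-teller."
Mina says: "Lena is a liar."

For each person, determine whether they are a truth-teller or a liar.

Consider Lena. Suppose Lena is a truth-teller.
Then no assignment of the remaining roles makes every statement match its speaker's type — contradiction.
So Lena is a liar.
With that fixed, Mina's statement is true, so Mina is a truth-teller.
With that fixed, Priya's statement is true, so Priya is a truth-teller.
With that fixed, Carlos's statement is false, so Carlos is a liar.

Lena: liar, Priya: truth-teller, Carlos: liar, Mina: truth-teller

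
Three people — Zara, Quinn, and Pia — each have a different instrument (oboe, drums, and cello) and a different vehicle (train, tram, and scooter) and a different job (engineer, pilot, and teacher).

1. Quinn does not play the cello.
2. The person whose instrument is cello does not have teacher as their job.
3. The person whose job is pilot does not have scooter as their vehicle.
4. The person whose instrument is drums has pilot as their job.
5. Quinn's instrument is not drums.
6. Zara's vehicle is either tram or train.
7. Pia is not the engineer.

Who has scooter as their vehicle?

Quinn

With clues 1–6, Zara is impossible for the one with vehicle scooter.
With clues 1–7, Pia is impossible for the one with vehicle scooter.
That leaves Quinn.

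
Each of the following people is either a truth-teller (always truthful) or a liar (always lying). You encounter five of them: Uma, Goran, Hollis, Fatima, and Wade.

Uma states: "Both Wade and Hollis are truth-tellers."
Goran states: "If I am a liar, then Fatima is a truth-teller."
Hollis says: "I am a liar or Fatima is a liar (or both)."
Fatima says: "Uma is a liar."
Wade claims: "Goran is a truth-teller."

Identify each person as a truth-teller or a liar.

Uma: truth-teller, Goran: truth-teller, Hollis: truth-teller, Fatima: liar, Wade: truth-teller

Consider Uma. Suppose Uma is a liar.
Then no assignment of the remaining roles makes every statement match its speaker's type — contradiction.
So Uma is a truth-teller.
With that fixed, Fatima's statement is false, so Fatima is a liar.
With that fixed, Hollis's statement is true, so Hollis is a truth-teller.
Consider Goran. Suppose Goran is a liar.
Then no assignment of the remaining roles makes every statement match its speaker's type — contradiction.
So Goran is a truth-teller.
With that fixed, Wade's statement is true, so Wade is a truth-teller.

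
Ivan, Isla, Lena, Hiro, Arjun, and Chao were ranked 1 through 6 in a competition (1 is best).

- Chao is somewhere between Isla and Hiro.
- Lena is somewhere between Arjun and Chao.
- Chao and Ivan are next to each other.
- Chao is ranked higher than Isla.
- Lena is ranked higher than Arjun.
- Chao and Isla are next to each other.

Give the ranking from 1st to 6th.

From clue 1: Chao is in {2,3,4,5}.
From clues 1–2: Lena is in {2,3,4,5}.
From clues 1–3: Ivan is in {2,3,4,5}.
From clues 1–4: Isla is in {4,5,6}.
From clues 1–5: Hiro → rank 1.
From clues 1–6: Ivan → rank 2, Chao → rank 3, Isla → rank 4, Lena → rank 5, Arjun → rank 6.

Hiro, Ivan, Chao, Isla, Lena, Arjun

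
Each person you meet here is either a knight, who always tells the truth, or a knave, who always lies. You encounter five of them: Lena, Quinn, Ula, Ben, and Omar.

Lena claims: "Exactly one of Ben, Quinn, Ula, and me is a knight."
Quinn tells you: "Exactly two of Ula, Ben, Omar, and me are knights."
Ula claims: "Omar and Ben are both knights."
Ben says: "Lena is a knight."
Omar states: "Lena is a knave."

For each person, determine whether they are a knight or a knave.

Lena: knave, Quinn: knave, Ula: knave, Ben: knave, Omar: knight

Consider Lena. Suppose Lena is a knight.
Then no assignment of the remaining roles makes every statement match its speaker's type — contradiction.
So Lena is a knave.
With that fixed, Ben's statement is false, so Ben is a knave.
With that fixed, Omar's statement is true, so Omar is a knight.
With that fixed, Ula's statement is false, so Ula is a knave.
Consider Quinn. Suppose Quinn is a knight.
Then Lena's statement comes out true, contradicting Lena being a knave.
So Quinn is a knave.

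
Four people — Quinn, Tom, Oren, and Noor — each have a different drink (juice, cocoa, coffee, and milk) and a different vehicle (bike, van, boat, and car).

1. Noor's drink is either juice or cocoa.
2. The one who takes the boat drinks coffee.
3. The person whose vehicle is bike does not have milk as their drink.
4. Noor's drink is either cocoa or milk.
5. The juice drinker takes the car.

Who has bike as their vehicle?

Noor

With clues 1–5, Oren, Quinn, and Tom are impossible for the one with vehicle bike.
That leaves Noor.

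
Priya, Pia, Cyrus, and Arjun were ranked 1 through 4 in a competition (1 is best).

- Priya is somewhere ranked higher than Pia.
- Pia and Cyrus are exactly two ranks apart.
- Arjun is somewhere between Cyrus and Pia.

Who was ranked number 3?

Arjun

With clues 1–2, Cyrus is ruled out for rank 3.
With clues 1–3, Pia and Priya are ruled out for rank 3.
So rank 3 is Arjun.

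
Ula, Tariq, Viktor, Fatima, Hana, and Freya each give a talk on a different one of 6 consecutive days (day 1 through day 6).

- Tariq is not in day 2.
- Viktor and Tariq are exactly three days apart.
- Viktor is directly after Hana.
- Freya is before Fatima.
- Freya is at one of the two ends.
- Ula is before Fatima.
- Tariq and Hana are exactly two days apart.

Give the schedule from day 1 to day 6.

From clue 1: Tariq is in {1,3,4,5,6}.
From clues 1–3: Tariq is in {1,3,5,6}.
From clues 1–5: Freya → day 1.
From clues 1–6: Ula is in {2,4}.
From clues 1–7: Ula → day 2, Tariq → day 3, Fatima → day 4, Hana → day 5, Viktor → day 6.

Freya, Ula, Tariq, Fatima, Hana, Viktor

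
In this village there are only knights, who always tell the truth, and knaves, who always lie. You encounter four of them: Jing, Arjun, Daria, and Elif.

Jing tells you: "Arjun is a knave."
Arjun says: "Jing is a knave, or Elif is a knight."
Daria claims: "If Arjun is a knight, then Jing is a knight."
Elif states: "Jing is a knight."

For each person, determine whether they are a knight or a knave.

Jing: knave, Arjun: knight, Daria: knave, Elif: knave

Consider Jing. Suppose Jing is a knight.
Then no assignment of the remaining roles makes every statement match its speaker's type — contradiction.
So Jing is a knave.
With that fixed, Arjun's statement is true, so Arjun is a knight.
With that fixed, Daria's statement is false, so Daria is a knave.
With that fixed, Elif's statement is false, so Elif is a knave.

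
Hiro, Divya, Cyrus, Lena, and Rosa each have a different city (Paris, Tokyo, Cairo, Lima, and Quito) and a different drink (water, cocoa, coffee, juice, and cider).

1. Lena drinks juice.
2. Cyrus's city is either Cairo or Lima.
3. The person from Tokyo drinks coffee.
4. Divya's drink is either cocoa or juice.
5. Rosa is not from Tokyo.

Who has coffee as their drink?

Clue 1 rules out Lena for the one with drink coffee.
With clues 1–3, Cyrus is impossible for the one with drink coffee.
With clues 1–4, Divya is impossible for the one with drink coffee.
With clues 1–5, Rosa is impossible for the one with drink coffee.
That leaves Hiro.

Hiro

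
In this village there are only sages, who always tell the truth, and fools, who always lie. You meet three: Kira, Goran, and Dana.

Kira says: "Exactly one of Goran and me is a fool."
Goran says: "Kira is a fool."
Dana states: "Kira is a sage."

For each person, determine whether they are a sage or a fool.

Consider Kira. Suppose Kira is a fool.
Then no assignment of the remaining roles makes every statement match its speaker's type — contradiction.
So Kira is a sage.
With that fixed, Goran's statement is false, so Goran is a fool.
With that fixed, Dana's statement is true, so Dana is a sage.

Kira: sage, Goran: fool, Dana: sage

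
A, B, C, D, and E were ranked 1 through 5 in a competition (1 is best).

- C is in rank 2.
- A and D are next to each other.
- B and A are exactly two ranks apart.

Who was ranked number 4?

D

With clue 1, C is ruled out for rank 4.
With clues 1–2, B and E are ruled out for rank 4.
With clues 1–3, A is ruled out for rank 4.
So rank 4 is D.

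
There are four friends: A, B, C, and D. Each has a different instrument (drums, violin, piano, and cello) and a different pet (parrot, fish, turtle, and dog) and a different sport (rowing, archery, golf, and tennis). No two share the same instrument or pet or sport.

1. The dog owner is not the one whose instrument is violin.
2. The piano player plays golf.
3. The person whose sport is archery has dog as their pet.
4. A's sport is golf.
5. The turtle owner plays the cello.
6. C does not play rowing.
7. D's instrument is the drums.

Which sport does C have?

With clues 1–4, golf is impossible for C's sport.
With clues 1–6, rowing is impossible for C's sport.
With clues 1–7, archery is impossible for C's sport.
That leaves tennis.

tennis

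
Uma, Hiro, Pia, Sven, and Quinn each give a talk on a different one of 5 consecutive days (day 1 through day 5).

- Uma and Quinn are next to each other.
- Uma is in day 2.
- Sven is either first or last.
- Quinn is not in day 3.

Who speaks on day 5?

With clues 1–2, Quinn and Uma are ruled out for day 5.
With clues 1–4, Hiro and Pia are ruled out for day 5.
So day 5 is Sven.

Sven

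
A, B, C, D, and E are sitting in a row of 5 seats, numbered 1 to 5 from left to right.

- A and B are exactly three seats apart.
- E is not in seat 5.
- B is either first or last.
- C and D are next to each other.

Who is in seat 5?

B

With clues 1–2, E is ruled out for seat 5.
With clues 1–3, A is ruled out for seat 5.
With clues 1–4, C and D are ruled out for seat 5.
So seat 5 is B.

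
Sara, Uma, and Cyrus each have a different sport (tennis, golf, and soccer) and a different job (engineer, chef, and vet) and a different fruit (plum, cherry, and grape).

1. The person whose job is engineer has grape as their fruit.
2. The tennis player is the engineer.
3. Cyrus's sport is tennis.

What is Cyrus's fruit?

With clues 1–3, cherry and plum are impossible for Cyrus's fruit.
That leaves grape.

grape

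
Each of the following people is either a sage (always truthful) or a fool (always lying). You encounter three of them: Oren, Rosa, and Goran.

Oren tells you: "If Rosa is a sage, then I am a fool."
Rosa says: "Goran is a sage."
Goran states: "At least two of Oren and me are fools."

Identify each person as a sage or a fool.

Consider Oren. Suppose Oren is a fool.
Then Oren's own statement would have to be false, but it can't be — contradiction.
So Oren is a sage.
With that fixed, Goran's statement is false, so Goran is a fool.
With that fixed, Rosa's statement is false, so Rosa is a fool.

Oren: sage, Rosa: fool, Goran: fool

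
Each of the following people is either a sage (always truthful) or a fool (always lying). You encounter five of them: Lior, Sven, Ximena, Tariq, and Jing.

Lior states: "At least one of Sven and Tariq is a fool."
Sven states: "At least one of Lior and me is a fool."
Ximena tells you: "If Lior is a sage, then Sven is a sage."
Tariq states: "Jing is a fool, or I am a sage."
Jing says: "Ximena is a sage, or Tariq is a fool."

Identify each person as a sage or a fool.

Lior: fool, Sven: sage, Ximena: sage, Tariq: sage, Jing: sage

Consider Lior. Suppose Lior is a sage.
Then whichever role Sven has, Sven's statement has the wrong truth value — contradiction.
So Lior is a fool.
With that fixed, Sven's statement is true, so Sven is a sage.
With that fixed, Ximena's statement is true, so Ximena is a sage.
With that fixed, Jing's statement is true, so Jing is a sage.
Consider Tariq. Suppose Tariq is a fool.
Then Lior's statement comes out true, contradicting Lior being a fool.
So Tariq is a sage.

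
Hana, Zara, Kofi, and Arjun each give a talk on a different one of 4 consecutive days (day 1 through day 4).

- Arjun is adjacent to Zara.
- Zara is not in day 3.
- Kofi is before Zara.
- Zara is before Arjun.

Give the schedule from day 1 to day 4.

Kofi, Zara, Arjun, Hana

From clues 1–2: Zara is in {1,2,4}.
From clues 1–3: Arjun → day 3.
From clues 1–4: Kofi → day 1, Zara → day 2, Hana → day 4.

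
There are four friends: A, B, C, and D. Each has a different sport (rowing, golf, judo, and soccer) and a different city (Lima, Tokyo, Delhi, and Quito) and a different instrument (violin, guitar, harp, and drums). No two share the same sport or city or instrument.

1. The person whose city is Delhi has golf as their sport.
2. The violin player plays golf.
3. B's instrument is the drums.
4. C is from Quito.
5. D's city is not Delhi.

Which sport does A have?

golf

With clues 1–5, judo, rowing, and soccer are impossible for A's sport.
That leaves golf.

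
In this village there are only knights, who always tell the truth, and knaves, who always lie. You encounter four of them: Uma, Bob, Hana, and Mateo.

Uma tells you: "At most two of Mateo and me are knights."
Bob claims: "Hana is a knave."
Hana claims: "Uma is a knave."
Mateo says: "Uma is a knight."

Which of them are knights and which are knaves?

Uma: knight, Bob: knight, Hana: knave, Mateo: knight

Regardless of anyone's role, Uma's statement is true, so Uma is a knight.
With that fixed, Hana's statement is false, so Hana is a knave.
With that fixed, Mateo's statement is true, so Mateo is a knight.
With that fixed, Bob's statement is true, so Bob is a knight.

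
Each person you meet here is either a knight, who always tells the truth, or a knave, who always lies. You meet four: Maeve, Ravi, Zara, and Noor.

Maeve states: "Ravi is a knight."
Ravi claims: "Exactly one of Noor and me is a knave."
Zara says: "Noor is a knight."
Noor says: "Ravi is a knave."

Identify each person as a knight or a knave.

Consider Maeve. Suppose Maeve is a knave.
Then no assignment of the remaining roles makes every statement match its speaker's type — contradiction.
So Maeve is a knight.
Consider Ravi. Suppose Ravi is a knave.
Then Maeve's statement comes out false, contradicting Maeve being a knight.
So Ravi is a knight.
With that fixed, Noor's statement is false, so Noor is a knave.
With that fixed, Zara's statement is false, so Zara is a knave.

Maeve: knight, Ravi: knight, Zara: knave, Noor: knave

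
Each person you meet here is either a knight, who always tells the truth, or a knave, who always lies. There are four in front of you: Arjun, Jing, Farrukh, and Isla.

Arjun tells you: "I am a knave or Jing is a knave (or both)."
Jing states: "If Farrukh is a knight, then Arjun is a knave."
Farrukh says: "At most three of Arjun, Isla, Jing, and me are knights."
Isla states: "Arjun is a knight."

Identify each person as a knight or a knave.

Arjun: knight, Jing: knave, Farrukh: knight, Isla: knight

Consider Arjun. Suppose Arjun is a knave.
Then Arjun's own statement would have to be false, but it can't be — contradiction.
So Arjun is a knight.
With that fixed, Isla's statement is true, so Isla is a knight.
Consider Jing. Suppose Jing is a knight.
Then Arjun's statement comes out false, contradicting Arjun being a knight.
So Jing is a knave.
With that fixed, Farrukh's statement is true, so Farrukh is a knight.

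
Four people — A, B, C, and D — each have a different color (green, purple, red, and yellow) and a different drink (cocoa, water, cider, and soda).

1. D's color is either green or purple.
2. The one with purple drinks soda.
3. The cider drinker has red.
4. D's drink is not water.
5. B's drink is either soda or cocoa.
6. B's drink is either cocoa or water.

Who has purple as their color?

D

With clues 1–5, A and C are impossible for the one with color purple.
With clues 1–6, B is impossible for the one with color purple.
That leaves D.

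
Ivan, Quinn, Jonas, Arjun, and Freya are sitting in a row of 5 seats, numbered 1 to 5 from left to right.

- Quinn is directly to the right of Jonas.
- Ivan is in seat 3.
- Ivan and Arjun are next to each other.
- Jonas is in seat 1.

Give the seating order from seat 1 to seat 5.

From clue 1: Quinn is in {2,3,4,5}.
From clues 1–2: Ivan → seat 3.
From clues 1–3: Quinn is in {2,5}.
From clues 1–4: Jonas → seat 1, Quinn → seat 2, Arjun → seat 4, Freya → seat 5.

Jonas, Quinn, Ivan, Arjun, Freya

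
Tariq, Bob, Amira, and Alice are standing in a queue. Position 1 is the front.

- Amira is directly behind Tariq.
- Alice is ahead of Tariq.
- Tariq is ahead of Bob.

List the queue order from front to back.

Alice, Tariq, Amira, Bob

From clue 1: Tariq is in {1,2,3}.
From clues 1–2: Tariq is in {2,3}.
From clues 1–3: Alice → position 1, Tariq → position 2, Amira → position 3, Bob → position 4.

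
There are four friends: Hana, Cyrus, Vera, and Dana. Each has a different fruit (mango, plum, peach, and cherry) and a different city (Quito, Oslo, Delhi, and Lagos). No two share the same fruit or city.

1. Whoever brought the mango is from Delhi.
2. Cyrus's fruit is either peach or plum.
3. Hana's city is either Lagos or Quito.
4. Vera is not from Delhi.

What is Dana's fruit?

With clues 1–4, cherry, peach, and plum are impossible for Dana's fruit.
That leaves mango.

mango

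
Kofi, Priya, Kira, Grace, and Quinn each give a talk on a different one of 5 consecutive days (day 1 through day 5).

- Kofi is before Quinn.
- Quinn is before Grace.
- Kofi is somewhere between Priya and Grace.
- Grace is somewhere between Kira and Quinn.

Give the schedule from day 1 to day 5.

From clue 1: Kofi is in {1,2,3,4}.
From clues 1–2: Kofi is in {1,2,3}.
From clues 1–3: Kofi is in {2,3}.
From clues 1–4: Priya → day 1, Kofi → day 2, Quinn → day 3, Grace → day 4, Kira → day 5.

Priya, Kofi, Quinn, Grace, Kira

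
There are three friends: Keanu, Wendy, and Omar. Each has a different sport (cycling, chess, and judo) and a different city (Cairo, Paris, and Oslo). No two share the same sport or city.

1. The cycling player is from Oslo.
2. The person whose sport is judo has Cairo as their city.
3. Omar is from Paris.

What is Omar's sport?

With clues 1–3, cycling and judo are impossible for Omar's sport.
That leaves chess.

chess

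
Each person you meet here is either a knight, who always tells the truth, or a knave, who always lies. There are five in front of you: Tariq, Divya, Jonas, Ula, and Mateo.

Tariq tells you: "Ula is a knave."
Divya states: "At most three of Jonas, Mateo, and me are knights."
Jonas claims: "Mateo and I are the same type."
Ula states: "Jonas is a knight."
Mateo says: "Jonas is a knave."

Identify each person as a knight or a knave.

Tariq: knight, Divya: knight, Jonas: knave, Ula: knave, Mateo: knight

Regardless of anyone's role, Divya's statement is true, so Divya is a knight.
Consider Tariq. Suppose Tariq is a knave.
Then no assignment of the remaining roles makes every statement match its speaker's type — contradiction.
So Tariq is a knight.
Consider Jonas. Suppose Jonas is a knight.
Then no assignment of the remaining roles makes every statement match its speaker's type — contradiction.
So Jonas is a knave.
With that fixed, Ula's statement is false, so Ula is a knave.
With that fixed, Mateo's statement is true, so Mateo is a knight.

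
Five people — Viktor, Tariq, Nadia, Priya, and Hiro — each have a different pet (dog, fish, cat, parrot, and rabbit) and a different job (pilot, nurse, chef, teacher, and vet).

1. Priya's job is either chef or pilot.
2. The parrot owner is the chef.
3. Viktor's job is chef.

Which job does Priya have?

Clue 1 rules out nurse, teacher, and vet for Priya's job.
With clues 1–3, chef is impossible for Priya's job.
That leaves pilot.

pilot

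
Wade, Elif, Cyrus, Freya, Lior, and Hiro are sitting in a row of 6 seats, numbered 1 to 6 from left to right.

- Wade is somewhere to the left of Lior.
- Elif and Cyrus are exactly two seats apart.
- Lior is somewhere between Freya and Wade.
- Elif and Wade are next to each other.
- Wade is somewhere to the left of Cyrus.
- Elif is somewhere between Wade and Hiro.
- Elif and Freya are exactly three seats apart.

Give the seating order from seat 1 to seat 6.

From clue 1: Wade is in {1,2,3,4,5}.
From clues 1–3: Wade is in {1,2,3,4}.
From clues 1–4: Freya is in {5,6}.
From clues 1–6: Elif → seat 2, Cyrus → seat 4.
From clues 1–7: Wade → seat 1, Lior → seat 3, Freya → seat 5, Hiro → seat 6.

Wade, Elif, Lior, Cyrus, Freya, Hiro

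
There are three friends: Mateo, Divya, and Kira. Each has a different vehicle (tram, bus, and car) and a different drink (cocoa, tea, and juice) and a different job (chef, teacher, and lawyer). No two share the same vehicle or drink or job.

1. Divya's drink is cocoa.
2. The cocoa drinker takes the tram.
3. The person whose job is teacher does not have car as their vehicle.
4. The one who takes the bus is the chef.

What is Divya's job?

teacher

With clues 1–4, chef and lawyer are impossible for Divya's job.
That leaves teacher.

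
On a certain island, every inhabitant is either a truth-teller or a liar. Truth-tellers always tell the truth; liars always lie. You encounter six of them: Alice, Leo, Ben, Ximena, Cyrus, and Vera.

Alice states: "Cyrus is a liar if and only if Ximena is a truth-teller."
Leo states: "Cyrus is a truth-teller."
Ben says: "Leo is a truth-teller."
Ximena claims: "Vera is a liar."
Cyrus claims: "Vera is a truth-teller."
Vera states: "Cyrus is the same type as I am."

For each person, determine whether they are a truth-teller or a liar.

Consider Alice. Suppose Alice is a liar.
Then no assignment of the remaining roles makes every statement match its speaker's type — contradiction.
So Alice is a truth-teller.
Consider Leo. Suppose Leo is a liar.
Then no assignment of the remaining roles makes every statement match its speaker's type — contradiction.
So Leo is a truth-teller.
With that fixed, Ben's statement is true, so Ben is a truth-teller.
Consider Ximena. Suppose Ximena is a truth-teller.
Then no assignment of the remaining roles makes every statement match its speaker's type — contradiction.
So Ximena is a liar.
Consider Cyrus. Suppose Cyrus is a liar.
Then Alice's statement comes out false, contradicting Alice being a truth-teller.
So Cyrus is a truth-teller.
Consider Vera. Suppose Vera is a liar.
Then Ximena's statement comes out true, contradicting Ximena being a liar.
So Vera is a truth-teller.

Alice: truth-teller, Leo: truth-teller, Ben: truth-teller, Ximena: liar, Cyrus: truth-teller, Vera: truth-teller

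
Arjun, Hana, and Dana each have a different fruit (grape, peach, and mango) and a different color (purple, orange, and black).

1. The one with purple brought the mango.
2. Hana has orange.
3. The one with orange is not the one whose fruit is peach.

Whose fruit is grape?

Hana

With clues 1–3, Arjun and Dana are impossible for the one with fruit grape.
That leaves Hana.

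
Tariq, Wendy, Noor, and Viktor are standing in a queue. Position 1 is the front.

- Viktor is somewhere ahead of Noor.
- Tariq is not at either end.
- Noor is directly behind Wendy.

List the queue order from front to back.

From clue 1: Noor is in {2,3,4}.
From clues 1–2: Tariq is in {2,3}.
From clues 1–3: Viktor → position 1, Tariq → position 2, Wendy → position 3, Noor → position 4.

Viktor, Tariq, Wendy, Noor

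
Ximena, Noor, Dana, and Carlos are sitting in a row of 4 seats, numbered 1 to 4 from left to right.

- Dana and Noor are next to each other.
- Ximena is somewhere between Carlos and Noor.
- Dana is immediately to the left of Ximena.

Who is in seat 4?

Carlos

With clues 1–2, Ximena is ruled out for seat 4.
With clues 1–3, Dana and Noor are ruled out for seat 4.
So seat 4 is Carlos.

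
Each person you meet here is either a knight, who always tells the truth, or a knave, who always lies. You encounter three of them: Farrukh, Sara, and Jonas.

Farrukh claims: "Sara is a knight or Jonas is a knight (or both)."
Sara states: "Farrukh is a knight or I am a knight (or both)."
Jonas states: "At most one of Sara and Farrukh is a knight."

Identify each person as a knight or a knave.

Consider Farrukh. Suppose Farrukh is a knave.
Then no assignment of the remaining roles makes every statement match its speaker's type — contradiction.
So Farrukh is a knight.
With that fixed, Sara's statement is true, so Sara is a knight.
With that fixed, Jonas's statement is false, so Jonas is a knave.

Farrukh: knight, Sara: knight, Jonas: knave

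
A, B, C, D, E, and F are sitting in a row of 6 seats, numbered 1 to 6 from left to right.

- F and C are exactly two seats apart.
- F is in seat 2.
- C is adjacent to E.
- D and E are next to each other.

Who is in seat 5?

E

With clues 1–2, C and F are ruled out for seat 5.
With clues 1–4, A, B, and D are ruled out for seat 5.
So seat 5 is E.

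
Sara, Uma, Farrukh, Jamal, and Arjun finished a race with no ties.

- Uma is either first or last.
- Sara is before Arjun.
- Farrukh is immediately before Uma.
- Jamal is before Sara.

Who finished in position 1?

With clues 1–2, Arjun is ruled out for place 1.
With clues 1–3, Farrukh and Uma are ruled out for place 1.
With clues 1–4, Sara is ruled out for place 1.
So place 1 is Jamal.

Jamal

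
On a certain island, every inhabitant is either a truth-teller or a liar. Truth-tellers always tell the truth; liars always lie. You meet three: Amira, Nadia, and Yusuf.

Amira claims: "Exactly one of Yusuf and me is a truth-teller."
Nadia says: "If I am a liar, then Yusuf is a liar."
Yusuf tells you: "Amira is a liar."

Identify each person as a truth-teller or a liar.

Amira: truth-teller, Nadia: truth-teller, Yusuf: liar

Consider Amira. Suppose Amira is a liar.
Then no assignment of the remaining roles makes every statement match its speaker's type — contradiction.
So Amira is a truth-teller.
With that fixed, Yusuf's statement is false, so Yusuf is a liar.
With that fixed, Nadia's statement is true, so Nadia is a truth-teller.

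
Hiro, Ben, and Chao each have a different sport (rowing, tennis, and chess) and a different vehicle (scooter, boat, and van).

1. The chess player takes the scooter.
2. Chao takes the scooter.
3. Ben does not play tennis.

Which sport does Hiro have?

With clues 1–2, chess is impossible for Hiro's sport.
With clues 1–3, rowing is impossible for Hiro's sport.
That leaves tennis.

tennis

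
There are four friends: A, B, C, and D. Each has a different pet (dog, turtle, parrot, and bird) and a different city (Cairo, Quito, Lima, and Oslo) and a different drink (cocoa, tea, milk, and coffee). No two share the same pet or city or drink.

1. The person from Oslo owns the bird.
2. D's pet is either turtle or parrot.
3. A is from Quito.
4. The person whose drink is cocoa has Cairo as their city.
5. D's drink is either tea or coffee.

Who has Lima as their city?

D

With clues 1–3, A is impossible for the one with city Lima.
With clues 1–5, B and C are impossible for the one with city Lima.
That leaves D.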